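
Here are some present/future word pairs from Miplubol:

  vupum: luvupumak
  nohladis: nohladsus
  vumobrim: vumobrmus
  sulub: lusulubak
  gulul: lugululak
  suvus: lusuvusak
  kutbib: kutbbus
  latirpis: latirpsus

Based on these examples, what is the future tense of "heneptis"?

heneptsus

suvus and latirpis both end in -s yet inflect differently (lusuvusak, latirpsus), so the final letter is not what conditions the rule; the last vowel is.
"heneptis" has last vowel 'i'. The stems whose last vowel is 'i' (latirpis → latirpsus, kutbib → kutbbus, vumobrim → vumobrmus) delete the last vowel and add -us.
So heneptis → heneptsus.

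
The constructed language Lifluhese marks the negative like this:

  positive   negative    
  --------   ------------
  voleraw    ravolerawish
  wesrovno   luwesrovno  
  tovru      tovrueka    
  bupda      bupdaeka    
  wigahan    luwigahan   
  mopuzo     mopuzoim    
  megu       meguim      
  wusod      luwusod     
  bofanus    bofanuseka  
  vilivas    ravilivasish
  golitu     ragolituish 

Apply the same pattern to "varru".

wesrovno and mopuzo both end in -o yet inflect differently (luwesrovno, mopuzoim), so the final letter is not what conditions the rule; the first letter is.
"varru" begins with v-. The stems beginning with v- (vilivas → ravilivasish, voleraw → ravolerawish) add ra- … -ish around the stem.
The other patterns: stems beginning with w- add the prefix lu-; stems beginning with m- add -im; stems beginning with b- or t- add -eka.
So varru → ravarruish.

ravarruish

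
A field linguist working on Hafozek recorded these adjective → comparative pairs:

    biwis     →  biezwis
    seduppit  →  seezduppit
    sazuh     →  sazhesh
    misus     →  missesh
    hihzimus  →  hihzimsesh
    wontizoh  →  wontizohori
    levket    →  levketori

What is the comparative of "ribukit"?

riezbukit

biwis and misus both end in -s yet inflect differently (biezwis, missesh), so the final letter is not what conditions the rule; the last vowel is.
"ribukit" has last vowel 'i'. The stems whose last vowel is 'i' (biwis → biezwis, seduppit → seezduppit) insert -ez- after the first vowel.
The other patterns: stems whose last vowel is 'u' delete the last vowel and add -esh; stems whose last vowel is 'e' or 'o' add -ori.
So ribukit → riezbukit.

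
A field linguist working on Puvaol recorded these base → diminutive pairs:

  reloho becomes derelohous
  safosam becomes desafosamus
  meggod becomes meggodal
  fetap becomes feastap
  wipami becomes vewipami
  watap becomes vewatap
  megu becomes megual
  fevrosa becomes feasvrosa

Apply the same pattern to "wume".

vewume

fetap and watap both end in -p yet inflect differently (feastap, vewatap), so the final letter is not what conditions the rule; the first letter is.
"wume" begins with w-. The stems beginning with w- (watap → vewatap, wipami → vewipami) add the prefix ve-.
The other patterns: stems beginning with f- insert -as- after the first vowel; stems beginning with r- or s- add de- … -us around the stem; stems beginning with m- add -al.
So wume → vewume.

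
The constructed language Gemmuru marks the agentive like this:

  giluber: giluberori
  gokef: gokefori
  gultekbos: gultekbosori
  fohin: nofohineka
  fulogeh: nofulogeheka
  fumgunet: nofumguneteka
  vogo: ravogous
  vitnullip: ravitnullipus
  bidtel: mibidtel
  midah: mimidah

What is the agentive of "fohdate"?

fulogeh and midah both end in -h yet inflect differently (nofulogeheka, mimidah), so the final letter is not what conditions the rule; the first letter is.
"fohdate" begins with f-. The stems beginning with f- (fohin → nofohineka, fulogeh → nofulogeheka, fumgunet → nofumguneteka) add no- … -eka around the stem.
The other patterns: stems beginning with g- add -ori; stems beginning with v- add ra- … -us around the stem; stems beginning with b- or m- add the prefix mi-.
So fohdate → nofohdateeka.

nofohdateeka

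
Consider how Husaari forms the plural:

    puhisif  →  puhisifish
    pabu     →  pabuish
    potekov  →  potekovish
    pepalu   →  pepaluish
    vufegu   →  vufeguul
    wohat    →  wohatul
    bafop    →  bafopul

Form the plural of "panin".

pabu and vufegu both end in -u yet inflect differently (pabuish, vufeguul), so the final letter is not what conditions the rule; the first letter is.
"panin" begins with p-. The stems beginning with p- (puhisif → puhisifish, pabu → pabuish, potekov → potekovish) add -ish.
So panin → paninish.

paninish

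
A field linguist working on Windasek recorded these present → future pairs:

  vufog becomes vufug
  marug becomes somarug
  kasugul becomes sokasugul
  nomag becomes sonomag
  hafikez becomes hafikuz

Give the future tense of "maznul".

somaznul

nomag and vufog both end in -g yet inflect differently (sonomag, vufug), so the final letter is not what conditions the rule; the last vowel is.
"maznul" has last vowel 'u'. The stems whose last vowel is 'u' (marug → somarug, kasugul → sokasugul) add the prefix so-.
The other pattern: stems whose last vowel is 'e' or 'o' change the last vowel to 'u'.
So maznul → somaznul.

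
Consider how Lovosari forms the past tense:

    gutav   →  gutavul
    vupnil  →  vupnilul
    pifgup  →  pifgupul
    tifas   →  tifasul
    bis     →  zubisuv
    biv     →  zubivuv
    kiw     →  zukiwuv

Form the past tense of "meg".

zumeguv

bis and tifas both end in -s yet inflect differently (zubisuv, tifasul), so the final letter is not what conditions the rule; the number of vowels is.
"meg" has 1 vowel. The stems with 1 vowel (biv → zubivuv, kiw → zukiwuv, bis → zubisuv) add zu- … -uv around the stem.
The other pattern: stems with 2 vowels add -ul.
So meg → zumeguv.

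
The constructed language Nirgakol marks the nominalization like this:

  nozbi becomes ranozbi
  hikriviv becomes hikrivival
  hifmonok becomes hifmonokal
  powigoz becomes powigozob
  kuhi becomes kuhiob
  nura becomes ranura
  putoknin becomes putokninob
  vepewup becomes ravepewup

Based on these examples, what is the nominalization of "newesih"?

nozbi and kuhi both end in -i yet inflect differently (ranozbi, kuhiob), so the final letter is not what conditions the rule; the first letter is.
"newesih" begins with n-. The stems beginning with n- (nura → ranura, nozbi → ranozbi) add the prefix ra-.
So newesih → ranewesih.

ranewesih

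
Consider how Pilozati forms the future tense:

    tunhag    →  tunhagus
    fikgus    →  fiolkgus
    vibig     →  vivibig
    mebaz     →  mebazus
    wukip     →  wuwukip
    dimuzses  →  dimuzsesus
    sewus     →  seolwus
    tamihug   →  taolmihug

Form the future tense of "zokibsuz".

zoolkibsuz

vibig and tamihug both end in -g yet inflect differently (vivibig, taolmihug), so the final letter is not what conditions the rule; the last vowel is.
"zokibsuz" has last vowel 'u'. The stems whose last vowel is 'u' (fikgus → fiolkgus, tamihug → taolmihug, sewus → seolwus) insert -ol- after the first vowel.
So zokibsuz → zoolkibsuz.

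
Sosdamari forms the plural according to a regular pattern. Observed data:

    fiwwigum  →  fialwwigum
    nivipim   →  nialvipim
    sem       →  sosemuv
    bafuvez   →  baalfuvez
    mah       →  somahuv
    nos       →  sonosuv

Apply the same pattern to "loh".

fiwwigum and sem both end in -m yet inflect differently (fialwwigum, sosemuv), so the final letter is not what conditions the rule; the number of vowels is.
"loh" has 1 vowel. The stems with 1 vowel (mah → somahuv, nos → sonosuv, sem → sosemuv) add so- … -uv around the stem.
The other pattern: stems with 3 vowels insert -al- after the first vowel.
So loh → solohuv.

solohuv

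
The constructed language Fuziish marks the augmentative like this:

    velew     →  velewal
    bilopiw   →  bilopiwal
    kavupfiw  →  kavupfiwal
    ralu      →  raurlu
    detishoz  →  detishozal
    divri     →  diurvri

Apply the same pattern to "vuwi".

vuurwi

"vuwi" ends in a vowel. The stems ending in a vowel (divri → diurvri, ralu → raurlu) insert -ur- after the first vowel.
The other pattern: stems ending in a consonant add -al.
So vuwi → vuurwi.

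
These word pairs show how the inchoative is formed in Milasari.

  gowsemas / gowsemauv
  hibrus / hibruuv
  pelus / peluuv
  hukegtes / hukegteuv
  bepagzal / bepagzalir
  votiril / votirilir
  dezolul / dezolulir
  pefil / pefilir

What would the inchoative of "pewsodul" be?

gowsemas and bepagzal both have last vowel 'a' yet inflect differently (gowsemauv, bepagzalir), so the last vowel is not what conditions the rule; the final letter is.
"pewsodul" ends in -l. The stems ending in -l (bepagzal → bepagzalir, votiril → votirilir, dezolul → dezolulir) add -ir.
The other pattern: stems ending in -s drop the final letter and add -uv.
So pewsodul → pewsodulir.

pewsodulir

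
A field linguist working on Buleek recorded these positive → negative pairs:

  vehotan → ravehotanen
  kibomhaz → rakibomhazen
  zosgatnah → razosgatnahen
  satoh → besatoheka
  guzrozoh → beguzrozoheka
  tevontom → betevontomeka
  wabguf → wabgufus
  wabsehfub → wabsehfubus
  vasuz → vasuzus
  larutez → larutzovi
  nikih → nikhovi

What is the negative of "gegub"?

gegubus

zosgatnah and satoh both end in -h yet inflect differently (razosgatnahen, besatoheka), so the final letter is not what conditions the rule; the last vowel is.
"gegub" has last vowel 'u'. The stems whose last vowel is 'u' (wabguf → wabgufus, wabsehfub → wabsehfubus, vasuz → vasuzus) add -us.
The other patterns: stems whose last vowel is 'a' add ra- … -en around the stem; stems whose last vowel is 'o' add be- … -eka around the stem; stems whose last vowel is 'e' or 'i' delete the last vowel and add -ovi.
So gegub → gegubus.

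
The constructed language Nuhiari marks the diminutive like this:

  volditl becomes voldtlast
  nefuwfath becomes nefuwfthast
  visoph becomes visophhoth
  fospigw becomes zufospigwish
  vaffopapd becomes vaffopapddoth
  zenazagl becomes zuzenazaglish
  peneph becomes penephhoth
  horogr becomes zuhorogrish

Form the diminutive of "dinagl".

"dinagl" has second-to-last letter 'g'. The stems whose second-to-last letter is 'g' (horogr → zuhorogrish, zenazagl → zuzenazaglish, fospigw → zufospigwish) add zu- … -ish around the stem.
So dinagl → zudinaglish.

zudinaglish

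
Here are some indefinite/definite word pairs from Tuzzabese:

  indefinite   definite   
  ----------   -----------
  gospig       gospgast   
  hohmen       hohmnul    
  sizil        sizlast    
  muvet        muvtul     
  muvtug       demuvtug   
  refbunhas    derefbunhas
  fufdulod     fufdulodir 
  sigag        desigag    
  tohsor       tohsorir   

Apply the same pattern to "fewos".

fewosir

gospig and sigag both end in -g yet inflect differently (gospgast, desigag), so the final letter is not what conditions the rule; the last vowel is.
"fewos" has last vowel 'o'. The stems whose last vowel is 'o' (tohsor → tohsorir, fufdulod → fufdulodir) add -ir.
The other patterns: stems whose last vowel is 'i' delete the last vowel and add -ast; stems whose last vowel is 'e' delete the last vowel and add -ul; stems whose last vowel is 'a' or 'u' add the prefix de-.
So fewos → fewosir.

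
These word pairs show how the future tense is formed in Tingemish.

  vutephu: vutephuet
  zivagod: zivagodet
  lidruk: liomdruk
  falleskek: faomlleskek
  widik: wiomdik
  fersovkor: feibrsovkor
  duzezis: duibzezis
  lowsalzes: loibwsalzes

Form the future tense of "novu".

novuet

vutephu and lidruk both have last vowel 'u' yet inflect differently (vutephuet, liomdruk), so the last vowel is not what conditions the rule; the final letter is.
"novu" ends in -u. The one such stem in the data (vutephu → vutephuet) adds -et, so the same rule applies.
The other patterns: stems ending in -k insert -om- after the first vowel; stems ending in -r or -s insert -ib- after the first vowel.
So novu → novuet.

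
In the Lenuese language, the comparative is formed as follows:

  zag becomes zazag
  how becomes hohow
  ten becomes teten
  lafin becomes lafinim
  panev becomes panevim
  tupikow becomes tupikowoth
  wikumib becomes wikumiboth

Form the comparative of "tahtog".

tahtogim

ten and lafin both end in -n yet inflect differently (teten, lafinim), so the final letter is not what conditions the rule; the number of vowels is.
"tahtog" has 2 vowels. The stems with 2 vowels (lafin → lafinim, panev → panevim) add -im.
The other patterns: stems with 1 vowel repeat the first consonant+vowel as a prefix; stems with 3 vowels add -oth.
So tahtog → tahtogim.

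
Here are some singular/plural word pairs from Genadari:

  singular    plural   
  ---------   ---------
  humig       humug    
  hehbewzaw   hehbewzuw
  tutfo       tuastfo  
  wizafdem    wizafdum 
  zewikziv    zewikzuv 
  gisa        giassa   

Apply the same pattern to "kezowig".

hehbewzaw and gisa both have last vowel 'a' yet inflect differently (hehbewzuw, giassa), so the last vowel is not what conditions the rule; whether the stem ends in a vowel or a consonant is.
"kezowig" ends in a consonant. The stems ending in a consonant (wizafdem → wizafdum, zewikziv → zewikzuv, humig → humug) change the last vowel to 'u'.
So kezowig → kezowug.

kezowug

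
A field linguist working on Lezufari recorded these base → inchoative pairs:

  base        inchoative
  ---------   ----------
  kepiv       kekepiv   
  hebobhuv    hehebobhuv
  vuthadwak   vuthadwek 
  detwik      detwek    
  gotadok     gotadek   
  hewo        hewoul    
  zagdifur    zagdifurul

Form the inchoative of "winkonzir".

winkonzirul

"winkonzir" ends in -r. The one such stem in the data (zagdifur → zagdifurul) adds -ul, so the same rule applies.
The other patterns: stems ending in -v repeat the first consonant+vowel as a prefix; stems ending in -k change the last vowel to 'e'.
So winkonzir → winkonzirul.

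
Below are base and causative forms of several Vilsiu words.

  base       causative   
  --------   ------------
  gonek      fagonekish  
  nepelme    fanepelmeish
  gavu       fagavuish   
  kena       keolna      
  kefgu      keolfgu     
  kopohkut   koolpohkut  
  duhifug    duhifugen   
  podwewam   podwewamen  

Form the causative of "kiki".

gavu and kefgu both end in -u yet inflect differently (fagavuish, keolfgu), so the final letter is not what conditions the rule; the first letter is.
"kiki" begins with k-. The stems beginning with k- (kena → keolna, kefgu → keolfgu, kopohkut → koolpohkut) insert -ol- after the first vowel.
So kiki → kiolki.

kiolki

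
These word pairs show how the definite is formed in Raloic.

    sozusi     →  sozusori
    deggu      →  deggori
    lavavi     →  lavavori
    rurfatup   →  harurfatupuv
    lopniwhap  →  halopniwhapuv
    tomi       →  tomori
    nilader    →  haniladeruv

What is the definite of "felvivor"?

hafelvivoruv

rurfatup and deggu both have last vowel 'u' yet inflect differently (harurfatupuv, deggori), so the last vowel is not what conditions the rule; whether the stem ends in a vowel or a consonant is.
"felvivor" ends in a consonant. The stems ending in a consonant (lopniwhap → halopniwhapuv, nilader → haniladeruv, rurfatup → harurfatupuv) add ha- … -uv around the stem.
The other pattern: stems ending in a vowel drop the final letter and add -ori.
So felvivor → hafelvivoruv.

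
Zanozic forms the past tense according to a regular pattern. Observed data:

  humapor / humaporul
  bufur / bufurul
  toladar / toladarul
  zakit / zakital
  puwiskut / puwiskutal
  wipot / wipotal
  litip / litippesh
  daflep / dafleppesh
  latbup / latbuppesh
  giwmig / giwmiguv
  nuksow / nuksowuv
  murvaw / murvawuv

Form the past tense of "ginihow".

bufur and puwiskut both have last vowel 'u' yet inflect differently (bufurul, puwiskutal), so the last vowel is not what conditions the rule; the final letter is.
"ginihow" ends in -w. The stems ending in -w (nuksow → nuksowuv, murvaw → murvawuv) add -uv.
The other patterns: stems ending in -r add -ul; stems ending in -t add -al; stems ending in -p double the final consonant and add -esh.
So ginihow → ginihowuv.

ginihowuv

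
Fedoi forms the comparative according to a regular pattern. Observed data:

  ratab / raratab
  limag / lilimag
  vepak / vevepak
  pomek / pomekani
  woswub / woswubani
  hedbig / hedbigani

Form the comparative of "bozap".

"bozap" has last vowel 'a'. The stems whose last vowel is 'a' (ratab → raratab, limag → lilimag, vepak → vevepak) repeat the first consonant+vowel as a prefix.
The other pattern: stems whose last vowel is 'e', 'i' or 'u' add -ani.
So bozap → bobozap.

bobozap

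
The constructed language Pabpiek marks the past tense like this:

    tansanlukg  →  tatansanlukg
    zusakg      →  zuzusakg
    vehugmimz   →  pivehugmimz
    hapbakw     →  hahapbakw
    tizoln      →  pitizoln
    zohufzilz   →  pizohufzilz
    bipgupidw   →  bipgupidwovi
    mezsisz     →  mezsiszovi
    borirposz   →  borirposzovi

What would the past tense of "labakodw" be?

"labakodw" has second-to-last letter 'd'. The one such stem in the data (bipgupidw → bipgupidwovi) adds -ovi, so the same rule applies.
The other patterns: stems whose second-to-last letter is 'k' repeat the first consonant+vowel as a prefix; stems whose second-to-last letter is 'l' or 'm' add the prefix pi-.
So labakodw → labakodwovi.

labakodwovi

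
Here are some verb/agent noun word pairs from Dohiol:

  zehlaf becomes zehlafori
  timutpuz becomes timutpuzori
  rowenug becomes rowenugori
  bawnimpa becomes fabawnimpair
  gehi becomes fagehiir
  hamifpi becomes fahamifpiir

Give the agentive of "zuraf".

zehlaf and bawnimpa both have last vowel 'a' yet inflect differently (zehlafori, fabawnimpair), so the last vowel is not what conditions the rule; whether the stem ends in a vowel or a consonant is.
"zuraf" ends in a consonant. The stems ending in a consonant (zehlaf → zehlafori, timutpuz → timutpuzori, rowenug → rowenugori) add -ori.
So zuraf → zurafori.

zurafori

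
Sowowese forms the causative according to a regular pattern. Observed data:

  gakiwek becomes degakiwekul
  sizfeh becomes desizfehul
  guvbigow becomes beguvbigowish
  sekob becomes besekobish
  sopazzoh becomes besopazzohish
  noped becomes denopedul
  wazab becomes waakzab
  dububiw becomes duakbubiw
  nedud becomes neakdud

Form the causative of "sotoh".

sizfeh and sopazzoh both end in -h yet inflect differently (desizfehul, besopazzohish), so the final letter is not what conditions the rule; the last vowel is.
"sotoh" has last vowel 'o'. The stems whose last vowel is 'o' (sekob → besekobish, sopazzoh → besopazzohish, guvbigow → beguvbigowish) add be- … -ish around the stem.
The other patterns: stems whose last vowel is 'e' add de- … -ul around the stem; stems whose last vowel is 'a', 'i' or 'u' insert -ak- after the first vowel.
So sotoh → besotohish.

besotohish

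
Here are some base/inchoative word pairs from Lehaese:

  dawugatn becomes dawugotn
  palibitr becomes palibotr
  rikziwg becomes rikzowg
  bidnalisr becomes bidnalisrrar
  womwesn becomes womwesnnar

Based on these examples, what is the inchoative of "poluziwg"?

poluzowg

womwesn and dawugatn both end in -n yet inflect differently (womwesnnar, dawugotn), so the final letter is not what conditions the rule; the second-to-last letter is.
"poluziwg" has second-to-last letter 'w'. The one such stem in the data (rikziwg → rikzowg) changes the last vowel to 'o' (as do dawugatn, palibitr), so the same rule applies.
So poluziwg → poluzowg.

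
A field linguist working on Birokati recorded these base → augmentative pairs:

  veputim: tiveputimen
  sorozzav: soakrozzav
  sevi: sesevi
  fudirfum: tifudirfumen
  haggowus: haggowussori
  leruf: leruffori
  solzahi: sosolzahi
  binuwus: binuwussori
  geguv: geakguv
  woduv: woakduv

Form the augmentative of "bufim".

"bufim" ends in -m. The stems ending in -m (veputim → tiveputimen, fudirfum → tifudirfumen) add ti- … -en around the stem.
So bufim → tibufimen.

tibufimen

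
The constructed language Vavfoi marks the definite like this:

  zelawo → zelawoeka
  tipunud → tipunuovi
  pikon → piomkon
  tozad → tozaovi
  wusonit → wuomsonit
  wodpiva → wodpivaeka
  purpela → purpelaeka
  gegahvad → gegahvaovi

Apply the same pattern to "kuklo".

wodpiva and tozad both have last vowel 'a' yet inflect differently (wodpivaeka, tozaovi), so the last vowel is not what conditions the rule; the final letter is.
"kuklo" ends in -o. The one such stem in the data (zelawo → zelawoeka) adds -eka, so the same rule applies.
So kuklo → kukloeka.

kukloeka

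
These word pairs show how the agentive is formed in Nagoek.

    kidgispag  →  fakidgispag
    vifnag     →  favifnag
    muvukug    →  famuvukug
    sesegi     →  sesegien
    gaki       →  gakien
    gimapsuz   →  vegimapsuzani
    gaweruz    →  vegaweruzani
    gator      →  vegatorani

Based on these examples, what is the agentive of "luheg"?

"luheg" ends in -g. The stems ending in -g (kidgispag → fakidgispag, vifnag → favifnag, muvukug → famuvukug) add the prefix fa-.
So luheg → faluheg.

faluheg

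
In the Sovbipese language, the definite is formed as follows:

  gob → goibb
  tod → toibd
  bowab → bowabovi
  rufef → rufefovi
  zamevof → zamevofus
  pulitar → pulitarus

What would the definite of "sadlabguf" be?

"sadlabguf" has 3 vowels. The stems with 3 vowels (zamevof → zamevofus, pulitar → pulitarus) add -us.
The other patterns: stems with 1 vowel insert -ib- after the first vowel; stems with 2 vowels add -ovi.
So sadlabguf → sadlabgufus.

sadlabgufus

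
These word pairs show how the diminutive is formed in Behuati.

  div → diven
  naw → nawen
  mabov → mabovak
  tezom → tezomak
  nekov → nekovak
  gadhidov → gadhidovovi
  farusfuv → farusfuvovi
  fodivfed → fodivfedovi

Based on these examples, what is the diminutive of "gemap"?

div and mabov both end in -v yet inflect differently (diven, mabovak), so the final letter is not what conditions the rule; the number of vowels is.
"gemap" has 2 vowels. The stems with 2 vowels (mabov → mabovak, tezom → tezomak, nekov → nekovak) add -ak.
The other patterns: stems with 1 vowel add -en; stems with 3 vowels add -ovi.
So gemap → gemapak.

gemapak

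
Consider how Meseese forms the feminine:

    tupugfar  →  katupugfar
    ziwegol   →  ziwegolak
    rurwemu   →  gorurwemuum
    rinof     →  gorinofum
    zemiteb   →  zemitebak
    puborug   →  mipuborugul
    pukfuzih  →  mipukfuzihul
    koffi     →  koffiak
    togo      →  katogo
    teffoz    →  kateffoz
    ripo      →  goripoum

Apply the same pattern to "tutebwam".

katutebwam

ripo and togo both end in -o yet inflect differently (goripoum, katogo), so the final letter is not what conditions the rule; the first letter is.
"tutebwam" begins with t-. The stems beginning with t- (tupugfar → katupugfar, teffoz → kateffoz, togo → katogo) add the prefix ka-.
The other patterns: stems beginning with r- add go- … -um around the stem; stems beginning with p- add mi- … -ul around the stem; stems beginning with k- or z- add -ak.
So tutebwam → katutebwam.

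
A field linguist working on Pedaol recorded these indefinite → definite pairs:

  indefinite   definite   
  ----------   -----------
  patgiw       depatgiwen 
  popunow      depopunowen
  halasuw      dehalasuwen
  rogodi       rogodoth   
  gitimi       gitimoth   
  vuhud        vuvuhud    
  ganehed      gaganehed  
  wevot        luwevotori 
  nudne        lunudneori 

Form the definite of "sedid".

"sedid" ends in -d. The stems ending in -d (vuhud → vuvuhud, ganehed → gaganehed) repeat the first consonant+vowel as a prefix.
So sedid → sesedid.

sesedid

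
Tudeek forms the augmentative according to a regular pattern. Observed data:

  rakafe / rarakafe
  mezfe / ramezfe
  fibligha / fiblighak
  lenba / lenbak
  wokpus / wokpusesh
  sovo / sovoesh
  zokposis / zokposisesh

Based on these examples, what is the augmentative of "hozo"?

rakafe and fibligha both have 3 vowels yet inflect differently (rarakafe, fiblighak), so the number of vowels is not what conditions the rule; the final letter is.
"hozo" ends in -o. The one such stem in the data (sovo → sovoesh) adds -esh, so the same rule applies.
So hozo → hozoesh.

hozoesh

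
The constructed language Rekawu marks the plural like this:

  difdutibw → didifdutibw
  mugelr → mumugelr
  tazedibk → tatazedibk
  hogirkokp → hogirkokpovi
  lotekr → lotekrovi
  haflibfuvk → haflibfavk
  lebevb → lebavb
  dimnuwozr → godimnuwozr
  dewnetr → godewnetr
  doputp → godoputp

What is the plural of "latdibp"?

"latdibp" has second-to-last letter 'b'. The stems whose second-to-last letter is 'b' (difdutibw → didifdutibw, tazedibk → tatazedibk) repeat the first consonant+vowel as a prefix.
So latdibp → lalatdibp.

lalatdibp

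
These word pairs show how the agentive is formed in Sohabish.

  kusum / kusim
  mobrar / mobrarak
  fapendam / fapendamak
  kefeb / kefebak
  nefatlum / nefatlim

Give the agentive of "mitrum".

kusum and fapendam both end in -m yet inflect differently (kusim, fapendamak), so the final letter is not what conditions the rule; the last vowel is.
"mitrum" has last vowel 'u'. The stems whose last vowel is 'u' (kusum → kusim, nefatlum → nefatlim) change the last vowel to 'i'.
So mitrum → mitrim.

mitrim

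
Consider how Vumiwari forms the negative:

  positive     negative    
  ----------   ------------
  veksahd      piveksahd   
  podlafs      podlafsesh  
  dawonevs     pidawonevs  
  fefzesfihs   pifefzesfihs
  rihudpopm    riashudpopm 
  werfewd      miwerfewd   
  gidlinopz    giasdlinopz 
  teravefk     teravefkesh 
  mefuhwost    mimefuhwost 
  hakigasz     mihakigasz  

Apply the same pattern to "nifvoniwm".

"nifvoniwm" has second-to-last letter 'w'. The one such stem in the data (werfewd → miwerfewd) adds the prefix mi-, so the same rule applies.
The other patterns: stems whose second-to-last letter is 'f' add -esh; stems whose second-to-last letter is 'p' insert -as- after the first vowel; stems whose second-to-last letter is 'h' or 'v' add the prefix pi-.
So nifvoniwm → minifvoniwm.

minifvoniwm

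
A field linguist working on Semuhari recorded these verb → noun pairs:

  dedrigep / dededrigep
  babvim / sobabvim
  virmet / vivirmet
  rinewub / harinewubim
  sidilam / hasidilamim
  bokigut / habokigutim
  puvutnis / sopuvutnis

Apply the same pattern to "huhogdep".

huhuhogdep

"huhogdep" has last vowel 'e'. The stems whose last vowel is 'e' (dedrigep → dededrigep, virmet → vivirmet) repeat the first consonant+vowel as a prefix.
The other patterns: stems whose last vowel is 'i' add the prefix so-; stems whose last vowel is 'a' or 'u' add ha- … -im around the stem.
So huhogdep → huhuhogdep.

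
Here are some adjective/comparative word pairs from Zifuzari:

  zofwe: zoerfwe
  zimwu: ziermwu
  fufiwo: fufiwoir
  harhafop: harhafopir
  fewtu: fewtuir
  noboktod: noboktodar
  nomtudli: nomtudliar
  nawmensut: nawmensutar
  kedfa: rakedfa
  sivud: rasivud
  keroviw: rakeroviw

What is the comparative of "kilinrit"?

zimwu and fewtu both end in -u yet inflect differently (ziermwu, fewtuir), so the final letter is not what conditions the rule; the first letter is.
"kilinrit" begins with k-. The stems beginning with k- (kedfa → rakedfa, keroviw → rakeroviw) add the prefix ra-.
So kilinrit → rakilinrit.

rakilinrit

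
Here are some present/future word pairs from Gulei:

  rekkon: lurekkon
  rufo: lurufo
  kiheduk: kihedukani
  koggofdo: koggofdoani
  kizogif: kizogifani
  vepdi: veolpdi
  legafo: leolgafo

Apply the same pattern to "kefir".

kefirani

"kefir" begins with k-. The stems beginning with k- (kiheduk → kihedukani, koggofdo → koggofdoani, kizogif → kizogifani) add -ani.
The other patterns: stems beginning with r- add the prefix lu-; stems beginning with l- or v- insert -ol- after the first vowel.
So kefir → kefirani.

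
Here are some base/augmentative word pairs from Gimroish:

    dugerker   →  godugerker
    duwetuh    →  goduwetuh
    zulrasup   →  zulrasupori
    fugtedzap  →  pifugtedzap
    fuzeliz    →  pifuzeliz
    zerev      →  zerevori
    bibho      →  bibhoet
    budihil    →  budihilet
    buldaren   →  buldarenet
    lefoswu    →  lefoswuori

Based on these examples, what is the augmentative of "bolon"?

bolonet

fugtedzap and zulrasup both end in -p yet inflect differently (pifugtedzap, zulrasupori), so the final letter is not what conditions the rule; the first letter is.
"bolon" begins with b-. The stems beginning with b- (budihil → budihilet, buldaren → buldarenet, bibho → bibhoet) add -et.
The other patterns: stems beginning with f- add the prefix pi-; stems beginning with d- add the prefix go-; stems beginning with l- or z- add -ori.
So bolon → bolonet.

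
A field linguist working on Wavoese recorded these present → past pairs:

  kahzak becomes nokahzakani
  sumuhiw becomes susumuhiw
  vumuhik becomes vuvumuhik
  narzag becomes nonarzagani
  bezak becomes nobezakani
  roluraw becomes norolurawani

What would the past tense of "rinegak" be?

norinegakani

bezak and vumuhik both end in -k yet inflect differently (nobezakani, vuvumuhik), so the final letter is not what conditions the rule; the last vowel is.
"rinegak" has last vowel 'a'. The stems whose last vowel is 'a' (roluraw → norolurawani, bezak → nobezakani, kahzak → nokahzakani) add no- … -ani around the stem.
So rinegak → norinegakani.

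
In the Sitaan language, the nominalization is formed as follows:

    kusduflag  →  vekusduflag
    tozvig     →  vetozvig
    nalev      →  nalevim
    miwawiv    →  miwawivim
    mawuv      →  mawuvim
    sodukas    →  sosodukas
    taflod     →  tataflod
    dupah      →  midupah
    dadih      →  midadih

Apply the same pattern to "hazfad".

hahazfad

tozvig and miwawiv both have last vowel 'i' yet inflect differently (vetozvig, miwawivim), so the last vowel is not what conditions the rule; the final letter is.
"hazfad" ends in -d. The one such stem in the data (taflod → tataflod) repeats the first consonant+vowel as a prefix (as does sodukas), so the same rule applies.
So hazfad → hahazfad.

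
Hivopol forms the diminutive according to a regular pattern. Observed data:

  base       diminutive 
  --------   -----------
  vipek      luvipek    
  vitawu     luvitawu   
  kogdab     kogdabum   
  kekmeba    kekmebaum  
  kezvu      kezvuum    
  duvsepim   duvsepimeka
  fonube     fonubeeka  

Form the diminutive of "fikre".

vitawu and kezvu both end in -u yet inflect differently (luvitawu, kezvuum), so the final letter is not what conditions the rule; the first letter is.
"fikre" begins with f-. The one such stem in the data (fonube → fonubeeka) adds -eka, so the same rule applies.
So fikre → fikreeka.

fikreeka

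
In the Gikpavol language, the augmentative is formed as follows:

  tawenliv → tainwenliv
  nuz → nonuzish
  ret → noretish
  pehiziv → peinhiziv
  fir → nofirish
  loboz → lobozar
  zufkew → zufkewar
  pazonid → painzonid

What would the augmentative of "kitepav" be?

kiintepav

nuz and loboz both end in -z yet inflect differently (nonuzish, lobozar), so the final letter is not what conditions the rule; the number of vowels is.
"kitepav" has 3 vowels. The stems with 3 vowels (pazonid → painzonid, tawenliv → tainwenliv, pehiziv → peinhiziv) insert -in- after the first vowel.
So kitepav → kiintepav.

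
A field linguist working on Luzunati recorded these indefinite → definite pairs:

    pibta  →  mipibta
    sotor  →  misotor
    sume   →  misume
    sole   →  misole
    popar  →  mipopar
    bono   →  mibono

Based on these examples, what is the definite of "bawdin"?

mibawdin

Every pair shown (pibta → mipibta, sotor → misotor, sume → misume, …) follows the same rule: add the prefix mi-.
So bawdin → mibawdin.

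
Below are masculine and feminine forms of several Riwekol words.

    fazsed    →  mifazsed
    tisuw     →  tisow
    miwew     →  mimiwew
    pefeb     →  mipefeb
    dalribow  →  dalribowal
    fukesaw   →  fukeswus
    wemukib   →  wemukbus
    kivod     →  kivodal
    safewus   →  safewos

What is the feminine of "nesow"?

dalribow and tisuw both end in -w yet inflect differently (dalribowal, tisow), so the final letter is not what conditions the rule; the last vowel is.
"nesow" has last vowel 'o'. The stems whose last vowel is 'o' (kivod → kivodal, dalribow → dalribowal) add -al.
The other patterns: stems whose last vowel is 'u' change the last vowel to 'o'; stems whose last vowel is 'e' add the prefix mi-; stems whose last vowel is 'a' or 'i' delete the last vowel and add -us.
So nesow → nesowal.

nesowal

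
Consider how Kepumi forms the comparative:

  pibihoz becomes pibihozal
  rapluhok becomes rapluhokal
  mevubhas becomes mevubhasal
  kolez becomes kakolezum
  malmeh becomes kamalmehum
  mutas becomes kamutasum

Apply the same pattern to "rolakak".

rolakakal

"rolakak" has 3 vowels. The stems with 3 vowels (pibihoz → pibihozal, rapluhok → rapluhokal, mevubhas → mevubhasal) add -al.
So rolakak → rolakakal.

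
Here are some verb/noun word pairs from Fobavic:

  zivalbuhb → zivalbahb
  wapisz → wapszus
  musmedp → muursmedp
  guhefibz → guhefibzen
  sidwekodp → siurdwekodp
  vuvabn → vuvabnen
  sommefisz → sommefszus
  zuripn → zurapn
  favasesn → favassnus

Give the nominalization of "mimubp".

mimubpen

"mimubp" has second-to-last letter 'b'. The stems whose second-to-last letter is 'b' (vuvabn → vuvabnen, guhefibz → guhefibzen) add -en.
The other patterns: stems whose second-to-last letter is 's' delete the last vowel and add -us; stems whose second-to-last letter is 'd' insert -ur- after the first vowel; stems whose second-to-last letter is 'h' or 'p' change the last vowel to 'a'.
So mimubp → mimubpen.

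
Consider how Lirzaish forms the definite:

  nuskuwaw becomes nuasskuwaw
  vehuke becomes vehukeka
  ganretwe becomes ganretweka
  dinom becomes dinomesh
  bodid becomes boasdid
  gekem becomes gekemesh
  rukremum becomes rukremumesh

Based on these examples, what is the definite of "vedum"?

"vedum" ends in -m. The stems ending in -m (gekem → gekemesh, rukremum → rukremumesh, dinom → dinomesh) add -esh.
So vedum → vedumesh.

vedumesh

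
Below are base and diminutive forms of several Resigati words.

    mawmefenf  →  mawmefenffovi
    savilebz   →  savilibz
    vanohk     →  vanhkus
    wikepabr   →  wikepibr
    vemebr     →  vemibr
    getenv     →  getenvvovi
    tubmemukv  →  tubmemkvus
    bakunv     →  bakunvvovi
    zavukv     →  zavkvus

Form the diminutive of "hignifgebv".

hignifgibv

bakunv and tubmemukv both end in -v yet inflect differently (bakunvvovi, tubmemkvus), so the final letter is not what conditions the rule; the second-to-last letter is.
"hignifgebv" has second-to-last letter 'b'. The stems whose second-to-last letter is 'b' (vemebr → vemibr, savilebz → savilibz, wikepabr → wikepibr) change the last vowel to 'i'.
The other patterns: stems whose second-to-last letter is 'n' double the final consonant and add -ovi; stems whose second-to-last letter is 'h' or 'k' delete the last vowel and add -us.
So hignifgebv → hignifgibv.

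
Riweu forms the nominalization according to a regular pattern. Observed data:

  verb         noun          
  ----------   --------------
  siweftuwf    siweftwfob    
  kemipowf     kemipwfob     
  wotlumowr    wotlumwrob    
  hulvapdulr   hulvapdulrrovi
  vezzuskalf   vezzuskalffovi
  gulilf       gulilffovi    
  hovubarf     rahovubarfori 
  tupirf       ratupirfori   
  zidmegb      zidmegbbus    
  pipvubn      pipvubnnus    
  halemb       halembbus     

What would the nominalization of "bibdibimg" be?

"bibdibimg" has second-to-last letter 'm'. The one such stem in the data (halemb → halembbus) doubles the final consonant and adds -us (as do zidmegb, pipvubn), so the same rule applies.
The other patterns: stems whose second-to-last letter is 'w' delete the last vowel and add -ob; stems whose second-to-last letter is 'l' double the final consonant and add -ovi; stems whose second-to-last letter is 'r' add ra- … -ori around the stem.
So bibdibimg → bibdibimggus.

bibdibimggus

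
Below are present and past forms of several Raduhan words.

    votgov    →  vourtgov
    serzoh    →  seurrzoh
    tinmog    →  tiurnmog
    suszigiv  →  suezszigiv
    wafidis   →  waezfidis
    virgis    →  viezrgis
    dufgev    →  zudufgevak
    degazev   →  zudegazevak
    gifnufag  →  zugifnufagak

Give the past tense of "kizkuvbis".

kiezzkuvbis

votgov and suszigiv both end in -v yet inflect differently (vourtgov, suezszigiv), so the final letter is not what conditions the rule; the last vowel is.
"kizkuvbis" has last vowel 'i'. The stems whose last vowel is 'i' (suszigiv → suezszigiv, wafidis → waezfidis, virgis → viezrgis) insert -ez- after the first vowel.
So kizkuvbis → kiezzkuvbis.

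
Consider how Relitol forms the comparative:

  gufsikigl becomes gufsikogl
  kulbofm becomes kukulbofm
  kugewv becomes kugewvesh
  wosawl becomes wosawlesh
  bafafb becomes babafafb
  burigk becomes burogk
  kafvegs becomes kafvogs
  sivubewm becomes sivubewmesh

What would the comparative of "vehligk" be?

vehlogk

kulbofm and sivubewm both end in -m yet inflect differently (kukulbofm, sivubewmesh), so the final letter is not what conditions the rule; the second-to-last letter is.
"vehligk" has second-to-last letter 'g'. The stems whose second-to-last letter is 'g' (kafvegs → kafvogs, gufsikigl → gufsikogl, burigk → burogk) change the last vowel to 'o'.
The other patterns: stems whose second-to-last letter is 'f' repeat the first consonant+vowel as a prefix; stems whose second-to-last letter is 'w' add -esh.
So vehligk → vehlogk.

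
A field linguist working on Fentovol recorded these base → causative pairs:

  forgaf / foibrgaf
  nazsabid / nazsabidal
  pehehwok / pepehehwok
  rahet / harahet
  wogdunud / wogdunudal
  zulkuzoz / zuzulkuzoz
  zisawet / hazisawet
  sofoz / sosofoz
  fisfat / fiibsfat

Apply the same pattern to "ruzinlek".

zisawet and fisfat both end in -t yet inflect differently (hazisawet, fiibsfat), so the final letter is not what conditions the rule; the last vowel is.
"ruzinlek" has last vowel 'e'. The stems whose last vowel is 'e' (zisawet → hazisawet, rahet → harahet) add the prefix ha-.
So ruzinlek → haruzinlek.

haruzinlek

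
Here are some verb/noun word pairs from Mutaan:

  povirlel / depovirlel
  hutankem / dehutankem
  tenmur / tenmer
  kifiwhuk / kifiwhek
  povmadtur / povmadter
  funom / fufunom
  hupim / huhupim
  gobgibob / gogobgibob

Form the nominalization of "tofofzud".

hutankem and funom both end in -m yet inflect differently (dehutankem, fufunom), so the final letter is not what conditions the rule; the last vowel is.
"tofofzud" has last vowel 'u'. The stems whose last vowel is 'u' (tenmur → tenmer, kifiwhuk → kifiwhek, povmadtur → povmadter) change the last vowel to 'e'.
So tofofzud → tofofzed.

tofofzed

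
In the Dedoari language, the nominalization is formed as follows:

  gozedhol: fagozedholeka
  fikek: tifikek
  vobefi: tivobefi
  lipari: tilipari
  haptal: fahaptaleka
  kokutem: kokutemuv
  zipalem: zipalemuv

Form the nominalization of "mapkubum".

kokutem and fikek both have last vowel 'e' yet inflect differently (kokutemuv, tifikek), so the last vowel is not what conditions the rule; the final letter is.
"mapkubum" ends in -m. The stems ending in -m (kokutem → kokutemuv, zipalem → zipalemuv) add -uv.
So mapkubum → mapkubumuv.

mapkubumuv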